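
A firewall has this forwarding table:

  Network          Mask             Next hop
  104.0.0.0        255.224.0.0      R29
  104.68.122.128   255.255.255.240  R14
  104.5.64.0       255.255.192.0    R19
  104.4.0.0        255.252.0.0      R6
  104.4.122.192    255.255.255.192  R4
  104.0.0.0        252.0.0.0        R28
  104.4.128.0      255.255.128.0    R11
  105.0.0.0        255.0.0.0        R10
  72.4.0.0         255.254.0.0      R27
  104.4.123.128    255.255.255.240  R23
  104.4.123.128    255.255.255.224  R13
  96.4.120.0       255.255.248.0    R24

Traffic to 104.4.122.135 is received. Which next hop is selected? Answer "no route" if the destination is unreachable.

Routes whose prefix contains 104.4.122.135:
  104.0.0.0/6 (104.0.0.0 - 107.255.255.255) -> R28
  104.0.0.0/11 (104.0.0.0 - 104.31.255.255) -> R29
  104.4.0.0/14 (104.4.0.0 - 104.7.255.255) -> R6
More-specific entries that do NOT match:
  104.68.122.128/28 (104.68.122.128 - 104.68.122.143) does not contain 104.4.122.135
  104.4.123.128/28 (104.4.123.128 - 104.4.123.143) does not contain 104.4.122.135
  104.4.123.128/27 (104.4.123.128 - 104.4.123.159) does not contain 104.4.122.135
  104.4.122.192/26 (104.4.122.192 - 104.4.122.255) does not contain 104.4.122.135
  96.4.120.0/21 (96.4.120.0 - 96.4.127.255) does not contain 104.4.122.135
  104.5.64.0/18 (104.5.64.0 - 104.5.127.255) does not contain 104.4.122.135
  104.4.128.0/17 (104.4.128.0 - 104.4.255.255) does not contain 104.4.122.135
  72.4.0.0/15 (72.4.0.0 - 72.5.255.255) does not contain 104.4.122.135
Longest matching prefix is /14 -> next hop R6.

R6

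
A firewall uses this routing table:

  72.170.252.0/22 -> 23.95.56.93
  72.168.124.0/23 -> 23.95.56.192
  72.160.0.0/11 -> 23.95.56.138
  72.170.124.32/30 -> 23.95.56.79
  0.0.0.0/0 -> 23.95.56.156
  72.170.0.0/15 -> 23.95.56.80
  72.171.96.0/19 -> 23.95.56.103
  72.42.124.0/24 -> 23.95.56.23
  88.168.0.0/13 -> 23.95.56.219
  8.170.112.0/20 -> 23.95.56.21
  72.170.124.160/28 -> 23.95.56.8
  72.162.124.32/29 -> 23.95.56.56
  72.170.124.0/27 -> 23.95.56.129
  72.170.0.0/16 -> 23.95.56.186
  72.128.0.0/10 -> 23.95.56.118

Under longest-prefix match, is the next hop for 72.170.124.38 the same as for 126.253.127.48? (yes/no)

no

72.170.124.38: longest match 72.170.0.0/16 -> 23.95.56.186
126.253.127.48: longest match 0.0.0.0/0 -> 23.95.56.156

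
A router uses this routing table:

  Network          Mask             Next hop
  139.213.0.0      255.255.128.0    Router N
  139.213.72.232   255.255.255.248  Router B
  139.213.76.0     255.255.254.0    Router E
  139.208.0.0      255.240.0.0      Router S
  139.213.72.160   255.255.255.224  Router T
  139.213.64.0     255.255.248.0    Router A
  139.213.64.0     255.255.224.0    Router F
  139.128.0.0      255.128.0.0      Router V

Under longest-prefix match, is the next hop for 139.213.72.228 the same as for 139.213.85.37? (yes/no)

yes

139.213.72.228: longest match 139.213.64.0/19 -> Router F
139.213.85.37: longest match 139.213.64.0/19 -> Router F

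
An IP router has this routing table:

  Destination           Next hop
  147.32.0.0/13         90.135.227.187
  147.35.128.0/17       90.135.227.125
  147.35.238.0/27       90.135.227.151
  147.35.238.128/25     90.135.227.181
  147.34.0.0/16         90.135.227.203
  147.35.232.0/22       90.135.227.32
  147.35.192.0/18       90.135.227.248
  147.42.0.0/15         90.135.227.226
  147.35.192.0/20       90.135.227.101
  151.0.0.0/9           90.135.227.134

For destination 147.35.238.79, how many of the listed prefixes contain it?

3

Prefixes containing 147.35.238.79:
  147.32.0.0/13 (147.32.0.0 - 147.39.255.255)
  147.35.128.0/17 (147.35.128.0 - 147.35.255.255)
  147.35.192.0/18 (147.35.192.0 - 147.35.255.255)
Total matching entries: 3.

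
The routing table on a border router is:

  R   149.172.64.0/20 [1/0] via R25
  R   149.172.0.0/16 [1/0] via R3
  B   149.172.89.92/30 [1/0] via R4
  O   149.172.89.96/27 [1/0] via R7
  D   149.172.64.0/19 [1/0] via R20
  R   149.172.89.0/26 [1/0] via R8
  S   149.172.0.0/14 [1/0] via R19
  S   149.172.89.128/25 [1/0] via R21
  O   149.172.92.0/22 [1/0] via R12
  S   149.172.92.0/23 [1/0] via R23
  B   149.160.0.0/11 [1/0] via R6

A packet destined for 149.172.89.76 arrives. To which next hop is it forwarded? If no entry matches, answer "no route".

R20

Routes whose prefix contains 149.172.89.76:
  149.160.0.0/11 (149.160.0.0 - 149.191.255.255) -> R6
  149.172.0.0/14 (149.172.0.0 - 149.175.255.255) -> R19
  149.172.0.0/16 (149.172.0.0 - 149.172.255.255) -> R3
  149.172.64.0/19 (149.172.64.0 - 149.172.95.255) -> R20
More-specific entries that do NOT match:
  149.172.89.92/30 (149.172.89.92 - 149.172.89.95) does not contain 149.172.89.76
  149.172.89.96/27 (149.172.89.96 - 149.172.89.127) does not contain 149.172.89.76
  149.172.89.0/26 (149.172.89.0 - 149.172.89.63) does not contain 149.172.89.76
  149.172.89.128/25 (149.172.89.128 - 149.172.89.255) does not contain 149.172.89.76
  149.172.92.0/23 (149.172.92.0 - 149.172.93.255) does not contain 149.172.89.76
  149.172.92.0/22 (149.172.92.0 - 149.172.95.255) does not contain 149.172.89.76
  149.172.64.0/20 (149.172.64.0 - 149.172.79.255) does not contain 149.172.89.76
Longest matching prefix is /19 -> next hop R20.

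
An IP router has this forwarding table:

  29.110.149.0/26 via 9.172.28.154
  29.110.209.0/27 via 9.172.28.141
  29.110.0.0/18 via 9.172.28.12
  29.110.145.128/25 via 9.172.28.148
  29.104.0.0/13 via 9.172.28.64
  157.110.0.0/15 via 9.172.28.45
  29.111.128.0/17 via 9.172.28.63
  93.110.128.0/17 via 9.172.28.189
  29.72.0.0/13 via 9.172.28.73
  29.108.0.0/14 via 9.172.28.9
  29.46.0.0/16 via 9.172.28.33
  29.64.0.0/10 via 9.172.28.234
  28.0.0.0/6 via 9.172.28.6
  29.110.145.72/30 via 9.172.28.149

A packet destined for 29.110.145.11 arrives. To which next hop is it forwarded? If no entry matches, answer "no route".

9.172.28.9

Routes whose prefix contains 29.110.145.11:
  28.0.0.0/6 (28.0.0.0 - 31.255.255.255) -> 9.172.28.6
  29.64.0.0/10 (29.64.0.0 - 29.127.255.255) -> 9.172.28.234
  29.104.0.0/13 (29.104.0.0 - 29.111.255.255) -> 9.172.28.64
  29.108.0.0/14 (29.108.0.0 - 29.111.255.255) -> 9.172.28.9
More-specific entries that do NOT match:
  29.110.145.72/30 (29.110.145.72 - 29.110.145.75) does not contain 29.110.145.11
  29.110.209.0/27 (29.110.209.0 - 29.110.209.31) does not contain 29.110.145.11
  29.110.149.0/26 (29.110.149.0 - 29.110.149.63) does not contain 29.110.145.11
  29.110.145.128/25 (29.110.145.128 - 29.110.145.255) does not contain 29.110.145.11
  29.110.0.0/18 (29.110.0.0 - 29.110.63.255) does not contain 29.110.145.11
  29.111.128.0/17 (29.111.128.0 - 29.111.255.255) does not contain 29.110.145.11
  93.110.128.0/17 (93.110.128.0 - 93.110.255.255) does not contain 29.110.145.11
  29.46.0.0/16 (29.46.0.0 - 29.46.255.255) does not contain 29.110.145.11
  157.110.0.0/15 (157.110.0.0 - 157.111.255.255) does not contain 29.110.145.11
Longest matching prefix is /14 -> next hop 9.172.28.9.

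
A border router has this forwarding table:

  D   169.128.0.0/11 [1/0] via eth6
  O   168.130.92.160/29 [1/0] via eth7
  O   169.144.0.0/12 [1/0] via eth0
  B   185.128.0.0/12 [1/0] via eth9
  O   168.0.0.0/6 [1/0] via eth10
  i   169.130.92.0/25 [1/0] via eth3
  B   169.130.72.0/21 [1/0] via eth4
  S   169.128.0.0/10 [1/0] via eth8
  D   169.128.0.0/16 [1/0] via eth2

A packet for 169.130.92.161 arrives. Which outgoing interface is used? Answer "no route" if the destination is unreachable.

eth6

Routes whose prefix contains 169.130.92.161:
  168.0.0.0/6 (168.0.0.0 - 171.255.255.255) -> eth10
  169.128.0.0/10 (169.128.0.0 - 169.191.255.255) -> eth8
  169.128.0.0/11 (169.128.0.0 - 169.159.255.255) -> eth6
More-specific entries that do NOT match:
  168.130.92.160/29 (168.130.92.160 - 168.130.92.167) does not contain 169.130.92.161
  169.130.92.0/25 (169.130.92.0 - 169.130.92.127) does not contain 169.130.92.161
  169.130.72.0/21 (169.130.72.0 - 169.130.79.255) does not contain 169.130.92.161
  169.128.0.0/16 (169.128.0.0 - 169.128.255.255) does not contain 169.130.92.161
  169.144.0.0/12 (169.144.0.0 - 169.159.255.255) does not contain 169.130.92.161
  185.128.0.0/12 (185.128.0.0 - 185.143.255.255) does not contain 169.130.92.161
Longest matching prefix is /11 -> interface eth6.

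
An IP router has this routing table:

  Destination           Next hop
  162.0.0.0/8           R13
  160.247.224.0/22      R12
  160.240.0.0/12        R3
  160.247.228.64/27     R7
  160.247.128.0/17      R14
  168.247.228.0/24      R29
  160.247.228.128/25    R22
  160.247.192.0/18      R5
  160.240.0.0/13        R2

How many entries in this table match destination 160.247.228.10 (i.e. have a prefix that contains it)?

Prefixes containing 160.247.228.10:
  160.240.0.0/12 (160.240.0.0 - 160.255.255.255)
  160.240.0.0/13 (160.240.0.0 - 160.247.255.255)
  160.247.128.0/17 (160.247.128.0 - 160.247.255.255)
  160.247.192.0/18 (160.247.192.0 - 160.247.255.255)
Total matching entries: 4.

4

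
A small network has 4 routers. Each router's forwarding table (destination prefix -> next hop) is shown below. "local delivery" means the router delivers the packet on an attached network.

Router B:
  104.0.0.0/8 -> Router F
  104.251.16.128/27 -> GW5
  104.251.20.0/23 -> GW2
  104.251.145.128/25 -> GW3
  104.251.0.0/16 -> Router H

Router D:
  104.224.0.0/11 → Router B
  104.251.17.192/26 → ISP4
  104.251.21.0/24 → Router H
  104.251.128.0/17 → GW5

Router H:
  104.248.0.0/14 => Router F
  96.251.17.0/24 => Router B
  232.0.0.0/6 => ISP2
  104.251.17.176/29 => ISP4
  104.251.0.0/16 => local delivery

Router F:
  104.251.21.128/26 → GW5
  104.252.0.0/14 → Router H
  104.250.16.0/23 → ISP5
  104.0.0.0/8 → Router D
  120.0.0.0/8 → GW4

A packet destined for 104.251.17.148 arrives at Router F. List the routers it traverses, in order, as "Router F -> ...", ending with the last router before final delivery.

Router F -> Router D -> Router B -> Router H

At Router F: longest match for 104.251.17.148 is 104.0.0.0/8 -> Router D
At Router D: longest match for 104.251.17.148 is 104.224.0.0/11 -> Router B
At Router B: longest match for 104.251.17.148 is 104.251.0.0/16 -> Router H
At Router H: longest match for 104.251.17.148 is 104.251.0.0/16 -> local delivery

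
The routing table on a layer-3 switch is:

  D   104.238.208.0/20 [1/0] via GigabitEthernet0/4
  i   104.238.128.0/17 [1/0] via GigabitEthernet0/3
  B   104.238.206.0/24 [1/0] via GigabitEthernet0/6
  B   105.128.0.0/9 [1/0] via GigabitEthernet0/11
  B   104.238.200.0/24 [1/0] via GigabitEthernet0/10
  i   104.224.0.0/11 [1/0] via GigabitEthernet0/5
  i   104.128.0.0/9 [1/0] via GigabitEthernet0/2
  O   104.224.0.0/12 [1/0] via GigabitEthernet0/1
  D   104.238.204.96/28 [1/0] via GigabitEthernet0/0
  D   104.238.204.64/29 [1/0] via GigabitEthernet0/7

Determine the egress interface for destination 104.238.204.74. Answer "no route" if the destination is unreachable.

Routes whose prefix contains 104.238.204.74:
  104.128.0.0/9 (104.128.0.0 - 104.255.255.255) -> GigabitEthernet0/2
  104.224.0.0/11 (104.224.0.0 - 104.255.255.255) -> GigabitEthernet0/5
  104.224.0.0/12 (104.224.0.0 - 104.239.255.255) -> GigabitEthernet0/1
  104.238.128.0/17 (104.238.128.0 - 104.238.255.255) -> GigabitEthernet0/3
More-specific entries that do NOT match:
  104.238.204.64/29 (104.238.204.64 - 104.238.204.71) does not contain 104.238.204.74
  104.238.204.96/28 (104.238.204.96 - 104.238.204.111) does not contain 104.238.204.74
  104.238.206.0/24 (104.238.206.0 - 104.238.206.255) does not contain 104.238.204.74
  104.238.200.0/24 (104.238.200.0 - 104.238.200.255) does not contain 104.238.204.74
  104.238.208.0/20 (104.238.208.0 - 104.238.223.255) does not contain 104.238.204.74
Longest matching prefix is /17 -> interface GigabitEthernet0/3.

GigabitEthernet0/3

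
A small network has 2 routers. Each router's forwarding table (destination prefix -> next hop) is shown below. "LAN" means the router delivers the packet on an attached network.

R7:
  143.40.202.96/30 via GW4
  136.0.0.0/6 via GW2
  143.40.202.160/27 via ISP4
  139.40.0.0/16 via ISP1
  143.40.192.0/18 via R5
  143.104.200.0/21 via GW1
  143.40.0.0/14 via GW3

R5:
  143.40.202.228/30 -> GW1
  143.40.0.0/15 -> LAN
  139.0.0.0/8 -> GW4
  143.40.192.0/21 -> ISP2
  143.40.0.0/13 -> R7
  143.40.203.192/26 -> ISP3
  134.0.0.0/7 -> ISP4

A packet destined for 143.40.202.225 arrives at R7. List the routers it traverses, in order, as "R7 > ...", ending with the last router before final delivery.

At R7: longest match for 143.40.202.225 is 143.40.192.0/18 -> R5
At R5: longest match for 143.40.202.225 is 143.40.0.0/15 -> LAN

R7 > R5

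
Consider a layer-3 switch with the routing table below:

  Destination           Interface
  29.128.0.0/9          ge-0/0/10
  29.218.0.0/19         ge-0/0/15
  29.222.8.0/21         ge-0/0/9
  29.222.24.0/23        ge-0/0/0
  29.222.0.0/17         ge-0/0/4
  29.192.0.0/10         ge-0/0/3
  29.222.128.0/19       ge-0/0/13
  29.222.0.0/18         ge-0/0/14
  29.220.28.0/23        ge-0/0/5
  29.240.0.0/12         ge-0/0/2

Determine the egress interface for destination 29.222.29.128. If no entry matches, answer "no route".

ge-0/0/14

Routes whose prefix contains 29.222.29.128:
  29.128.0.0/9 (29.128.0.0 - 29.255.255.255) -> ge-0/0/10
  29.192.0.0/10 (29.192.0.0 - 29.255.255.255) -> ge-0/0/3
  29.222.0.0/17 (29.222.0.0 - 29.222.127.255) -> ge-0/0/4
  29.222.0.0/18 (29.222.0.0 - 29.222.63.255) -> ge-0/0/14
More-specific entries that do NOT match:
  29.222.24.0/23 (29.222.24.0 - 29.222.25.255) does not contain 29.222.29.128
  29.220.28.0/23 (29.220.28.0 - 29.220.29.255) does not contain 29.222.29.128
  29.222.8.0/21 (29.222.8.0 - 29.222.15.255) does not contain 29.222.29.128
  29.218.0.0/19 (29.218.0.0 - 29.218.31.255) does not contain 29.222.29.128
  29.222.128.0/19 (29.222.128.0 - 29.222.159.255) does not contain 29.222.29.128
Longest matching prefix is /18 -> interface ge-0/0/14.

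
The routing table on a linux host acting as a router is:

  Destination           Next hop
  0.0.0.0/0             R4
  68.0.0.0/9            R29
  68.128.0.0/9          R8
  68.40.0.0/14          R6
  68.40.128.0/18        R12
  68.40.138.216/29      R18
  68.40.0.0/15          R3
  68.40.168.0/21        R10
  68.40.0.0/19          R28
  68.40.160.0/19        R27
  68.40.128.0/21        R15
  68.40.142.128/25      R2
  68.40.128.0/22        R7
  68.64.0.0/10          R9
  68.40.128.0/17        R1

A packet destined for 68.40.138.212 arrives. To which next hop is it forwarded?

Routes whose prefix contains 68.40.138.212:
  0.0.0.0/0 (default, matches everything) -> R4
  68.0.0.0/9 (68.0.0.0 - 68.127.255.255) -> R29
  68.40.0.0/14 (68.40.0.0 - 68.43.255.255) -> R6
  68.40.0.0/15 (68.40.0.0 - 68.41.255.255) -> R3
  68.40.128.0/17 (68.40.128.0 - 68.40.255.255) -> R1
  68.40.128.0/18 (68.40.128.0 - 68.40.191.255) -> R12
More-specific entries that do NOT match:
  68.40.138.216/29 (68.40.138.216 - 68.40.138.223) does not contain 68.40.138.212
  68.40.142.128/25 (68.40.142.128 - 68.40.142.255) does not contain 68.40.138.212
  68.40.128.0/22 (68.40.128.0 - 68.40.131.255) does not contain 68.40.138.212
  68.40.168.0/21 (68.40.168.0 - 68.40.175.255) does not contain 68.40.138.212
  68.40.128.0/21 (68.40.128.0 - 68.40.135.255) does not contain 68.40.138.212
  68.40.0.0/19 (68.40.0.0 - 68.40.31.255) does not contain 68.40.138.212
  68.40.160.0/19 (68.40.160.0 - 68.40.191.255) does not contain 68.40.138.212
Longest matching prefix is /18 -> next hop R12.

R12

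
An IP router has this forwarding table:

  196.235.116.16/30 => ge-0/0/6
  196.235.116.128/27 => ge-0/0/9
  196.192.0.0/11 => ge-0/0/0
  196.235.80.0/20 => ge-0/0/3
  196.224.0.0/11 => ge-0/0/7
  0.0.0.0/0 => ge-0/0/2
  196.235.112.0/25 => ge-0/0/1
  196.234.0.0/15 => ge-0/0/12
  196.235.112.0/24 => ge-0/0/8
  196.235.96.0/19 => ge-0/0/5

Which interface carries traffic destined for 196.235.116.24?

ge-0/0/5

Routes whose prefix contains 196.235.116.24:
  0.0.0.0/0 (default, matches everything) -> ge-0/0/2
  196.224.0.0/11 (196.224.0.0 - 196.255.255.255) -> ge-0/0/7
  196.234.0.0/15 (196.234.0.0 - 196.235.255.255) -> ge-0/0/12
  196.235.96.0/19 (196.235.96.0 - 196.235.127.255) -> ge-0/0/5
More-specific entries that do NOT match:
  196.235.116.16/30 (196.235.116.16 - 196.235.116.19) does not contain 196.235.116.24
  196.235.116.128/27 (196.235.116.128 - 196.235.116.159) does not contain 196.235.116.24
  196.235.112.0/25 (196.235.112.0 - 196.235.112.127) does not contain 196.235.116.24
  196.235.112.0/24 (196.235.112.0 - 196.235.112.255) does not contain 196.235.116.24
  196.235.80.0/20 (196.235.80.0 - 196.235.95.255) does not contain 196.235.116.24
Longest matching prefix is /19 -> interface ge-0/0/5.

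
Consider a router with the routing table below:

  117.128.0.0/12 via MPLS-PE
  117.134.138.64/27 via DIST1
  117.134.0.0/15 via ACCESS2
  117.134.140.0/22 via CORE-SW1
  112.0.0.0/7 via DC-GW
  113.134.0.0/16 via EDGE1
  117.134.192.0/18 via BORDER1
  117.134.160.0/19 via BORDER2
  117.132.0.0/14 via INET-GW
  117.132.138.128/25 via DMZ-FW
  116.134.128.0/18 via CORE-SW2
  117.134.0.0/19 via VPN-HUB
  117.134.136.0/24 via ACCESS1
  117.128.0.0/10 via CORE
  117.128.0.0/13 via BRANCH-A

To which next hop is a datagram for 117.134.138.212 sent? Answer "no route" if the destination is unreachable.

ACCESS2

Routes whose prefix contains 117.134.138.212:
  117.128.0.0/10 (117.128.0.0 - 117.191.255.255) -> CORE
  117.128.0.0/12 (117.128.0.0 - 117.143.255.255) -> MPLS-PE
  117.128.0.0/13 (117.128.0.0 - 117.135.255.255) -> BRANCH-A
  117.132.0.0/14 (117.132.0.0 - 117.135.255.255) -> INET-GW
  117.134.0.0/15 (117.134.0.0 - 117.135.255.255) -> ACCESS2
More-specific entries that do NOT match:
  117.134.138.64/27 (117.134.138.64 - 117.134.138.95) does not contain 117.134.138.212
  117.132.138.128/25 (117.132.138.128 - 117.132.138.255) does not contain 117.134.138.212
  117.134.136.0/24 (117.134.136.0 - 117.134.136.255) does not contain 117.134.138.212
  117.134.140.0/22 (117.134.140.0 - 117.134.143.255) does not contain 117.134.138.212
  117.134.160.0/19 (117.134.160.0 - 117.134.191.255) does not contain 117.134.138.212
  117.134.0.0/19 (117.134.0.0 - 117.134.31.255) does not contain 117.134.138.212
  117.134.192.0/18 (117.134.192.0 - 117.134.255.255) does not contain 117.134.138.212
  116.134.128.0/18 (116.134.128.0 - 116.134.191.255) does not contain 117.134.138.212
  113.134.0.0/16 (113.134.0.0 - 113.134.255.255) does not contain 117.134.138.212
Longest matching prefix is /15 -> next hop ACCESS2.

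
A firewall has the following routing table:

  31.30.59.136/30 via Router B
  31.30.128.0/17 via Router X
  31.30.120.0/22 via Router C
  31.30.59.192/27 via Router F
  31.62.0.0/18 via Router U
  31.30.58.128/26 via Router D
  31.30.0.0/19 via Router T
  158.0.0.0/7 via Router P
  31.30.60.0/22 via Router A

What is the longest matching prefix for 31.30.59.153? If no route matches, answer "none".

31.30.59.153 is outside every listed prefix and there is no default route.

none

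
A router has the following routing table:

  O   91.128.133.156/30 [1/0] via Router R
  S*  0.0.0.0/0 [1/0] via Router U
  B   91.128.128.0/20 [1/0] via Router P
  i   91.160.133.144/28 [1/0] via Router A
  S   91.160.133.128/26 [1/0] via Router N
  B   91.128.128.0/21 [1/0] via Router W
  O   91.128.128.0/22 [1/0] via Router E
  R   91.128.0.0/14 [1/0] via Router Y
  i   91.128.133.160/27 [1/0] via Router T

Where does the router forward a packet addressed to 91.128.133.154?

Router W

Routes whose prefix contains 91.128.133.154:
  0.0.0.0/0 (default, matches everything) -> Router U
  91.128.0.0/14 (91.128.0.0 - 91.131.255.255) -> Router Y
  91.128.128.0/20 (91.128.128.0 - 91.128.143.255) -> Router P
  91.128.128.0/21 (91.128.128.0 - 91.128.135.255) -> Router W
More-specific entries that do NOT match:
  91.128.133.156/30 (91.128.133.156 - 91.128.133.159) does not contain 91.128.133.154
  91.160.133.144/28 (91.160.133.144 - 91.160.133.159) does not contain 91.128.133.154
  91.128.133.160/27 (91.128.133.160 - 91.128.133.191) does not contain 91.128.133.154
  91.160.133.128/26 (91.160.133.128 - 91.160.133.191) does not contain 91.128.133.154
  91.128.128.0/22 (91.128.128.0 - 91.128.131.255) does not contain 91.128.133.154
Longest matching prefix is /21 -> next hop Router W.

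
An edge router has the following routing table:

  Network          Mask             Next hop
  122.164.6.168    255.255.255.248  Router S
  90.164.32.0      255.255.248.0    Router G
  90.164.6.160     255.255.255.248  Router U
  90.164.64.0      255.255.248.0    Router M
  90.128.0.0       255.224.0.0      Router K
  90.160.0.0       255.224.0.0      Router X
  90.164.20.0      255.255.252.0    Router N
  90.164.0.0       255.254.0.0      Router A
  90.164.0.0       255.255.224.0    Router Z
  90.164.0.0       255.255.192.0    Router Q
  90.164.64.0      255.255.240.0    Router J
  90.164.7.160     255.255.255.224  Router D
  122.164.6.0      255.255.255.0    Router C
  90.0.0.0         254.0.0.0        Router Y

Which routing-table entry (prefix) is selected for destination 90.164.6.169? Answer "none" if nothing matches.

90.164.0.0/19

Entries matching 90.164.6.169:
  90.0.0.0/7 (90.0.0.0 - 91.255.255.255)
  90.160.0.0/11 (90.160.0.0 - 90.191.255.255)
  90.164.0.0/15 (90.164.0.0 - 90.165.255.255)
  90.164.0.0/18 (90.164.0.0 - 90.164.63.255)
  90.164.0.0/19 (90.164.0.0 - 90.164.31.255)
Most specific is 90.164.0.0/19.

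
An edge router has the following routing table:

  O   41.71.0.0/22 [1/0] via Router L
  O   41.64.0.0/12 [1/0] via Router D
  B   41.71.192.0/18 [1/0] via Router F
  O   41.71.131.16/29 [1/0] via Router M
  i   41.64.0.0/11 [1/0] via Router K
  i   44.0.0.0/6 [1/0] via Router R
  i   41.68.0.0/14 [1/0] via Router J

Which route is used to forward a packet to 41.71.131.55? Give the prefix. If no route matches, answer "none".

Entries matching 41.71.131.55:
  41.64.0.0/11 (41.64.0.0 - 41.95.255.255)
  41.64.0.0/12 (41.64.0.0 - 41.79.255.255)
  41.68.0.0/14 (41.68.0.0 - 41.71.255.255)
Most specific is 41.68.0.0/14.

41.68.0.0/14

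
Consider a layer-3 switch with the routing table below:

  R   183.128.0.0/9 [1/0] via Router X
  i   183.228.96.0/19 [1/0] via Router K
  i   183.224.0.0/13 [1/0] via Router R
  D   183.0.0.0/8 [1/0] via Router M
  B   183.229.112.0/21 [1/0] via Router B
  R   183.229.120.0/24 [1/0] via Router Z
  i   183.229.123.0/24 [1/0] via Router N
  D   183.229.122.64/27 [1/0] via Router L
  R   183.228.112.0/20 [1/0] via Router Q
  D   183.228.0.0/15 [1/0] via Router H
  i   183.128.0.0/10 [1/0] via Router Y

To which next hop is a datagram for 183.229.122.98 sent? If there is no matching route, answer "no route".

Routes whose prefix contains 183.229.122.98:
  183.0.0.0/8 (183.0.0.0 - 183.255.255.255) -> Router M
  183.128.0.0/9 (183.128.0.0 - 183.255.255.255) -> Router X
  183.224.0.0/13 (183.224.0.0 - 183.231.255.255) -> Router R
  183.228.0.0/15 (183.228.0.0 - 183.229.255.255) -> Router H
More-specific entries that do NOT match:
  183.229.122.64/27 (183.229.122.64 - 183.229.122.95) does not contain 183.229.122.98
  183.229.120.0/24 (183.229.120.0 - 183.229.120.255) does not contain 183.229.122.98
  183.229.123.0/24 (183.229.123.0 - 183.229.123.255) does not contain 183.229.122.98
  183.229.112.0/21 (183.229.112.0 - 183.229.119.255) does not contain 183.229.122.98
  183.228.112.0/20 (183.228.112.0 - 183.228.127.255) does not contain 183.229.122.98
  183.228.96.0/19 (183.228.96.0 - 183.228.127.255) does not contain 183.229.122.98
Longest matching prefix is /15 -> next hop Router H.

Router H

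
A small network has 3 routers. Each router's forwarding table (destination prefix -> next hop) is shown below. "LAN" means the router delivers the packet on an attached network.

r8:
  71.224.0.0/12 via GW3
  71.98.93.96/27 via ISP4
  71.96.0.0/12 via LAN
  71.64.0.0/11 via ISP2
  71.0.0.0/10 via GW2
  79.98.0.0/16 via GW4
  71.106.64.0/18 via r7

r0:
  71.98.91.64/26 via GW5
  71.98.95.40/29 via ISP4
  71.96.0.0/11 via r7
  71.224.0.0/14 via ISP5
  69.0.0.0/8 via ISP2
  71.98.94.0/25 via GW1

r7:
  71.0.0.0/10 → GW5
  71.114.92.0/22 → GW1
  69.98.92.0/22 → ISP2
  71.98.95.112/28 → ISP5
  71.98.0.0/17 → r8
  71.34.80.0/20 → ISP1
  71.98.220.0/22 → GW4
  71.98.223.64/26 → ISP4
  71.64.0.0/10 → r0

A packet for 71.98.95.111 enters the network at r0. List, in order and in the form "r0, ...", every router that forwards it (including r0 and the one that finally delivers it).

r0, r7, r8

At r0: longest match for 71.98.95.111 is 71.96.0.0/11 -> r7
At r7: longest match for 71.98.95.111 is 71.98.0.0/17 -> r8
At r8: longest match for 71.98.95.111 is 71.96.0.0/12 -> LAN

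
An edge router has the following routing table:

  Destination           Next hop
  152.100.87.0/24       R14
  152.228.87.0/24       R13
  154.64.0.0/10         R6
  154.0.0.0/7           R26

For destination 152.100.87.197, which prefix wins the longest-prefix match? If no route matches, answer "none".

152.100.87.0/24

Entries matching 152.100.87.197:
  152.100.87.0/24 (152.100.87.0 - 152.100.87.255)
Most specific is 152.100.87.0/24.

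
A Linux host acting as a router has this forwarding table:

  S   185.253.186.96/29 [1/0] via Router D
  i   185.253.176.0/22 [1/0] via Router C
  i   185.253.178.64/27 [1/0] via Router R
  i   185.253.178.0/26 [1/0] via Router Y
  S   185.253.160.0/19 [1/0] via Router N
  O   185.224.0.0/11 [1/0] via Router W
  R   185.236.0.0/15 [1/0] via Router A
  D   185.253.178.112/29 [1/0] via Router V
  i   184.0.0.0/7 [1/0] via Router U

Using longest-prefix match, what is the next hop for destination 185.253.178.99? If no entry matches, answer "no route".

Routes whose prefix contains 185.253.178.99:
  184.0.0.0/7 (184.0.0.0 - 185.255.255.255) -> Router U
  185.224.0.0/11 (185.224.0.0 - 185.255.255.255) -> Router W
  185.253.160.0/19 (185.253.160.0 - 185.253.191.255) -> Router N
  185.253.176.0/22 (185.253.176.0 - 185.253.179.255) -> Router C
More-specific entries that do NOT match:
  185.253.186.96/29 (185.253.186.96 - 185.253.186.103) does not contain 185.253.178.99
  185.253.178.112/29 (185.253.178.112 - 185.253.178.119) does not contain 185.253.178.99
  185.253.178.64/27 (185.253.178.64 - 185.253.178.95) does not contain 185.253.178.99
  185.253.178.0/26 (185.253.178.0 - 185.253.178.63) does not contain 185.253.178.99
Longest matching prefix is /22 -> next hop Router C.

Router C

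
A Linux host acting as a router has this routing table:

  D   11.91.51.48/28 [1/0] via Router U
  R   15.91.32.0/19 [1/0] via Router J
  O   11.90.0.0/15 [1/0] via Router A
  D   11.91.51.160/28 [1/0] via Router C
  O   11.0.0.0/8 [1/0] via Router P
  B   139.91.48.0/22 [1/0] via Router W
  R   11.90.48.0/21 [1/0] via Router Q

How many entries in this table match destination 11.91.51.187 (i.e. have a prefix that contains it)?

2

Prefixes containing 11.91.51.187:
  11.0.0.0/8 (11.0.0.0 - 11.255.255.255)
  11.90.0.0/15 (11.90.0.0 - 11.91.255.255)
Total matching entries: 2.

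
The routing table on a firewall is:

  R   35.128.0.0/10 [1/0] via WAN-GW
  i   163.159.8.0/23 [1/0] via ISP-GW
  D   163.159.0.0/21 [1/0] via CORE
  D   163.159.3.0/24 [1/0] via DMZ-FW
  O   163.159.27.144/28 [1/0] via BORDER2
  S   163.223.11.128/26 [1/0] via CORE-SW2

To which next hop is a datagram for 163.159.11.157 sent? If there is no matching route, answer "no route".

No entry's prefix contains 163.159.11.157; there is no default route.

no route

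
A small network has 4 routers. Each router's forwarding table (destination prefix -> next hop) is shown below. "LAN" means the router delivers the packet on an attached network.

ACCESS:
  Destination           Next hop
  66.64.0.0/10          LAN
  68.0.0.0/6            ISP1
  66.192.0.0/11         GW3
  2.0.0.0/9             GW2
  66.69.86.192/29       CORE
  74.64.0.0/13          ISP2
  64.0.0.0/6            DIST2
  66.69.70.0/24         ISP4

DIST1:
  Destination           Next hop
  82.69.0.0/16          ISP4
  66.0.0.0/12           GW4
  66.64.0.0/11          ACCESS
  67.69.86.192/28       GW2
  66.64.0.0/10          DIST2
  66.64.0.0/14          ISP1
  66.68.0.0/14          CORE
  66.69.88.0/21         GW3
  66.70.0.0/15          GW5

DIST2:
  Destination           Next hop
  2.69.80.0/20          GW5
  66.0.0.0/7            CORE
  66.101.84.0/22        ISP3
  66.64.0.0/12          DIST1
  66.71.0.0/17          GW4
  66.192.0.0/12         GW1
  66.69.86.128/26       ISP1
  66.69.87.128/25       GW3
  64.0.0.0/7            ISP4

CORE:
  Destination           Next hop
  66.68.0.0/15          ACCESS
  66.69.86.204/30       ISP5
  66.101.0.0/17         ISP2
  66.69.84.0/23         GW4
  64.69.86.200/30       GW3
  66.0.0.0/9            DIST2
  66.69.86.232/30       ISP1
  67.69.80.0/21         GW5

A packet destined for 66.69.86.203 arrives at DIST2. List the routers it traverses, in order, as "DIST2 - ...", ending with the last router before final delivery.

At DIST2: longest match for 66.69.86.203 is 66.64.0.0/12 -> DIST1
At DIST1: longest match for 66.69.86.203 is 66.68.0.0/14 -> CORE
At CORE: longest match for 66.69.86.203 is 66.68.0.0/15 -> ACCESS
At ACCESS: longest match for 66.69.86.203 is 66.64.0.0/10 -> LAN

DIST2 - DIST1 - CORE - ACCESS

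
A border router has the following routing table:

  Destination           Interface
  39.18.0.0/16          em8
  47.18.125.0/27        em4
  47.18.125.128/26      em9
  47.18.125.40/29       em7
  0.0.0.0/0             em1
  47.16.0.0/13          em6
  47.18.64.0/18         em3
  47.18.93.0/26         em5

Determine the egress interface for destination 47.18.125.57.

Routes whose prefix contains 47.18.125.57:
  0.0.0.0/0 (default, matches everything) -> em1
  47.16.0.0/13 (47.16.0.0 - 47.23.255.255) -> em6
  47.18.64.0/18 (47.18.64.0 - 47.18.127.255) -> em3
More-specific entries that do NOT match:
  47.18.125.40/29 (47.18.125.40 - 47.18.125.47) does not contain 47.18.125.57
  47.18.125.0/27 (47.18.125.0 - 47.18.125.31) does not contain 47.18.125.57
  47.18.125.128/26 (47.18.125.128 - 47.18.125.191) does not contain 47.18.125.57
  47.18.93.0/26 (47.18.93.0 - 47.18.93.63) does not contain 47.18.125.57
Longest matching prefix is /18 -> interface em3.

em3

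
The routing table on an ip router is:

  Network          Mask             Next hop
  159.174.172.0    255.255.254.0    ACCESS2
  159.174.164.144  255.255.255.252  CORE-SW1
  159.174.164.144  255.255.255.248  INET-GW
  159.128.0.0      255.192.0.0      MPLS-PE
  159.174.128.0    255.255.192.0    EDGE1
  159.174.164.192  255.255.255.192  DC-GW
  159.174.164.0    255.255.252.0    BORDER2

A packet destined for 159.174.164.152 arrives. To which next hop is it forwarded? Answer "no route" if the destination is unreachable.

Routes whose prefix contains 159.174.164.152:
  159.128.0.0/10 (159.128.0.0 - 159.191.255.255) -> MPLS-PE
  159.174.128.0/18 (159.174.128.0 - 159.174.191.255) -> EDGE1
  159.174.164.0/22 (159.174.164.0 - 159.174.167.255) -> BORDER2
More-specific entries that do NOT match:
  159.174.164.144/30 (159.174.164.144 - 159.174.164.147) does not contain 159.174.164.152
  159.174.164.144/29 (159.174.164.144 - 159.174.164.151) does not contain 159.174.164.152
  159.174.164.192/26 (159.174.164.192 - 159.174.164.255) does not contain 159.174.164.152
  159.174.172.0/23 (159.174.172.0 - 159.174.173.255) does not contain 159.174.164.152
Longest matching prefix is /22 -> next hop BORDER2.

BORDER2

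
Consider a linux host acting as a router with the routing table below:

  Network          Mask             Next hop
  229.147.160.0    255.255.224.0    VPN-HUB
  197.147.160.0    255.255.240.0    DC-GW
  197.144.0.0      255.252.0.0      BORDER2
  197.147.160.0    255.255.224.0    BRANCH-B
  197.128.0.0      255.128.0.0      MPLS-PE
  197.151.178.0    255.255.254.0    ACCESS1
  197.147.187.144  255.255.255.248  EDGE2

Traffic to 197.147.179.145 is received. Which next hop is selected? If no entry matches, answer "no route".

Routes whose prefix contains 197.147.179.145:
  197.128.0.0/9 (197.128.0.0 - 197.255.255.255) -> MPLS-PE
  197.144.0.0/14 (197.144.0.0 - 197.147.255.255) -> BORDER2
  197.147.160.0/19 (197.147.160.0 - 197.147.191.255) -> BRANCH-B
More-specific entries that do NOT match:
  197.147.187.144/29 (197.147.187.144 - 197.147.187.151) does not contain 197.147.179.145
  197.151.178.0/23 (197.151.178.0 - 197.151.179.255) does not contain 197.147.179.145
  197.147.160.0/20 (197.147.160.0 - 197.147.175.255) does not contain 197.147.179.145
Longest matching prefix is /19 -> next hop BRANCH-B.

BRANCH-B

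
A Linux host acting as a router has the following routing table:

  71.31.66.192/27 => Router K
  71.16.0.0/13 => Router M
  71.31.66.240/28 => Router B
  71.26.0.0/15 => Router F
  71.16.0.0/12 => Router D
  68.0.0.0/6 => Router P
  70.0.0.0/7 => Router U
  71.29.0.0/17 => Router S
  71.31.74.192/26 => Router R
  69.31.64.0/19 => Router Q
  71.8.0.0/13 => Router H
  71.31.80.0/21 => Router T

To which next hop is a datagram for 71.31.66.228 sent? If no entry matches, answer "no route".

Router D

Routes whose prefix contains 71.31.66.228:
  68.0.0.0/6 (68.0.0.0 - 71.255.255.255) -> Router P
  70.0.0.0/7 (70.0.0.0 - 71.255.255.255) -> Router U
  71.16.0.0/12 (71.16.0.0 - 71.31.255.255) -> Router D
More-specific entries that do NOT match:
  71.31.66.240/28 (71.31.66.240 - 71.31.66.255) does not contain 71.31.66.228
  71.31.66.192/27 (71.31.66.192 - 71.31.66.223) does not contain 71.31.66.228
  71.31.74.192/26 (71.31.74.192 - 71.31.74.255) does not contain 71.31.66.228
  71.31.80.0/21 (71.31.80.0 - 71.31.87.255) does not contain 71.31.66.228
  69.31.64.0/19 (69.31.64.0 - 69.31.95.255) does not contain 71.31.66.228
  71.29.0.0/17 (71.29.0.0 - 71.29.127.255) does not contain 71.31.66.228
  71.26.0.0/15 (71.26.0.0 - 71.27.255.255) does not contain 71.31.66.228
  71.16.0.0/13 (71.16.0.0 - 71.23.255.255) does not contain 71.31.66.228
  71.8.0.0/13 (71.8.0.0 - 71.15.255.255) does not contain 71.31.66.228
Longest matching prefix is /12 -> next hop Router D.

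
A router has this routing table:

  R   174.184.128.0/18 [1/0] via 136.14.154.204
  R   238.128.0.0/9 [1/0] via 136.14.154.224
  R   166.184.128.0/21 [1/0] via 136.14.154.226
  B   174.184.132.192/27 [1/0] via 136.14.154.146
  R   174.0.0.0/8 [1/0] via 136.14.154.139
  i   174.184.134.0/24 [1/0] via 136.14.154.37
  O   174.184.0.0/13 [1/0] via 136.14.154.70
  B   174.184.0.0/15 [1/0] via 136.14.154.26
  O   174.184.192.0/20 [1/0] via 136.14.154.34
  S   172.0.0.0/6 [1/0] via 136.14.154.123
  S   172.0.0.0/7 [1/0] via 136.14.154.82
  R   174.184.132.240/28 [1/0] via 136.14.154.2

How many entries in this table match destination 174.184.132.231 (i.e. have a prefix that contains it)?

Prefixes containing 174.184.132.231:
  172.0.0.0/6 (172.0.0.0 - 175.255.255.255)
  174.0.0.0/8 (174.0.0.0 - 174.255.255.255)
  174.184.0.0/13 (174.184.0.0 - 174.191.255.255)
  174.184.0.0/15 (174.184.0.0 - 174.185.255.255)
  174.184.128.0/18 (174.184.128.0 - 174.184.191.255)
Total matching entries: 5.

5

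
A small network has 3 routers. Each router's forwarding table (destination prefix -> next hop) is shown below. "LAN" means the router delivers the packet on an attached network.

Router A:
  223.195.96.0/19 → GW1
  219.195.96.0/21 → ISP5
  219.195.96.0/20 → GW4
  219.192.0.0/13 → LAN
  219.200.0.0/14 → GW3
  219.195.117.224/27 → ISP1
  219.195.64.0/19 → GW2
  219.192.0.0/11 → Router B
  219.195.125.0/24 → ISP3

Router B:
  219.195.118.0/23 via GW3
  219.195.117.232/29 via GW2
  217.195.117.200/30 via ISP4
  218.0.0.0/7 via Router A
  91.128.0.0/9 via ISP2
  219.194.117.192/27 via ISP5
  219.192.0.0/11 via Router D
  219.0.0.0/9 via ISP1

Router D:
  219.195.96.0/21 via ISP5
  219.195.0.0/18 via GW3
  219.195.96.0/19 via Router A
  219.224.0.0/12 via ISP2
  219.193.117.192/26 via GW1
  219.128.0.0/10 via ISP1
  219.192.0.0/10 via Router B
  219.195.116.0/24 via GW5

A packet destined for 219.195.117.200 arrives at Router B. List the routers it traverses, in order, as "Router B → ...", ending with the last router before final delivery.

At Router B: longest match for 219.195.117.200 is 219.192.0.0/11 -> Router D
At Router D: longest match for 219.195.117.200 is 219.195.96.0/19 -> Router A
At Router A: longest match for 219.195.117.200 is 219.192.0.0/13 -> LAN

Router B → Router D → Router A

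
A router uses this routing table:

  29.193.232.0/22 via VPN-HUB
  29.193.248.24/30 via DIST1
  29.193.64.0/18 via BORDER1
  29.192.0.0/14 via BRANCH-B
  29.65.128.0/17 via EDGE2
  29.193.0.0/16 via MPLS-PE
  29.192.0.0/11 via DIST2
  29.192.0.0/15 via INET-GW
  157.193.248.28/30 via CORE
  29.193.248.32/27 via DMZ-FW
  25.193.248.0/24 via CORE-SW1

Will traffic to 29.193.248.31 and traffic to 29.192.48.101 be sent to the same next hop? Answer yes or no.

29.193.248.31: longest match 29.193.0.0/16 -> MPLS-PE
29.192.48.101: longest match 29.192.0.0/15 -> INET-GW

no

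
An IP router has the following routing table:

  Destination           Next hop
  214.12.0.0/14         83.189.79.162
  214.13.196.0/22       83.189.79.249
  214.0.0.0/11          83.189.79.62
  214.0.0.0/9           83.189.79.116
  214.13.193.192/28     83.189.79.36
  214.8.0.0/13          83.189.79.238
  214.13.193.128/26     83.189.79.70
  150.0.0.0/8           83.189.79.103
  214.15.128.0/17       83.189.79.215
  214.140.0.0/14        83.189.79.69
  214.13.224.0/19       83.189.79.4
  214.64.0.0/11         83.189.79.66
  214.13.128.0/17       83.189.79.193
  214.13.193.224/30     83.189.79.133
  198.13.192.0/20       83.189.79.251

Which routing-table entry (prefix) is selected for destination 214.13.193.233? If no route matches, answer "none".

Entries matching 214.13.193.233:
  214.0.0.0/9 (214.0.0.0 - 214.127.255.255)
  214.0.0.0/11 (214.0.0.0 - 214.31.255.255)
  214.8.0.0/13 (214.8.0.0 - 214.15.255.255)
  214.12.0.0/14 (214.12.0.0 - 214.15.255.255)
  214.13.128.0/17 (214.13.128.0 - 214.13.255.255)
Most specific is 214.13.128.0/17.

214.13.128.0/17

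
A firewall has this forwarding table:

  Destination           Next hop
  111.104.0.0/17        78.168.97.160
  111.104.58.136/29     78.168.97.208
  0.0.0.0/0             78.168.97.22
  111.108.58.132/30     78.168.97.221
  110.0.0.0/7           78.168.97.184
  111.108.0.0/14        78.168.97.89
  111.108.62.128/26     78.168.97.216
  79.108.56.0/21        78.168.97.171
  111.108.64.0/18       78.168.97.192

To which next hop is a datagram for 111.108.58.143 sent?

78.168.97.89

Routes whose prefix contains 111.108.58.143:
  0.0.0.0/0 (default, matches everything) -> 78.168.97.22
  110.0.0.0/7 (110.0.0.0 - 111.255.255.255) -> 78.168.97.184
  111.108.0.0/14 (111.108.0.0 - 111.111.255.255) -> 78.168.97.89
More-specific entries that do NOT match:
  111.108.58.132/30 (111.108.58.132 - 111.108.58.135) does not contain 111.108.58.143
  111.104.58.136/29 (111.104.58.136 - 111.104.58.143) does not contain 111.108.58.143
  111.108.62.128/26 (111.108.62.128 - 111.108.62.191) does not contain 111.108.58.143
  79.108.56.0/21 (79.108.56.0 - 79.108.63.255) does not contain 111.108.58.143
  111.108.64.0/18 (111.108.64.0 - 111.108.127.255) does not contain 111.108.58.143
  111.104.0.0/17 (111.104.0.0 - 111.104.127.255) does not contain 111.108.58.143
Longest matching prefix is /14 -> next hop 78.168.97.89.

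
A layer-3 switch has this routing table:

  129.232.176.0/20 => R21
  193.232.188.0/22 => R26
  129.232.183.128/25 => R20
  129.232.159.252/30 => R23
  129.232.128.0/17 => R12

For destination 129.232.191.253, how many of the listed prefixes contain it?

Prefixes containing 129.232.191.253:
  129.232.128.0/17 (129.232.128.0 - 129.232.255.255)
  129.232.176.0/20 (129.232.176.0 - 129.232.191.255)
Total matching entries: 2.

2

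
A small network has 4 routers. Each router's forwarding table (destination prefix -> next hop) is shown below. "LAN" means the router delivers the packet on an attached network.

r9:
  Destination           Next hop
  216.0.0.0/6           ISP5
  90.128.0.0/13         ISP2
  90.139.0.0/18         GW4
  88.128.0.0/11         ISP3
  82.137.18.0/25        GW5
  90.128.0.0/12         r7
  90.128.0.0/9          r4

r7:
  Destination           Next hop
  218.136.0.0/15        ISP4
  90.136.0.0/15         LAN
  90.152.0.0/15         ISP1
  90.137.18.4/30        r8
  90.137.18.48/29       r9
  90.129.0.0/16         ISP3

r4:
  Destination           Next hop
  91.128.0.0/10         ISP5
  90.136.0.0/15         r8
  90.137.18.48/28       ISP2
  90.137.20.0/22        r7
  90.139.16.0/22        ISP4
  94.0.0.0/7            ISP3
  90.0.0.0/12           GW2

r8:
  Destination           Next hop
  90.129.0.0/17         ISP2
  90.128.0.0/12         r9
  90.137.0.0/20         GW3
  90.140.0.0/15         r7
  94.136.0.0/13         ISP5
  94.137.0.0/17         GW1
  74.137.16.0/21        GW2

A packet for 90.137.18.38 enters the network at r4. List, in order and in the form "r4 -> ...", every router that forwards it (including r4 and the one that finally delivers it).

At r4: longest match for 90.137.18.38 is 90.136.0.0/15 -> r8
At r8: longest match for 90.137.18.38 is 90.128.0.0/12 -> r9
At r9: longest match for 90.137.18.38 is 90.128.0.0/12 -> r7
At r7: longest match for 90.137.18.38 is 90.136.0.0/15 -> LAN

r4 -> r8 -> r9 -> r7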